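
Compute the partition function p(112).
761002156

p(n) counts ways to write n as a sum of positive integers (order ignored).
Euler's pentagonal recurrence: p(k) = p(k-1) + p(k-2) - p(k-5) - p(k-7) + p(k-12) + p(k-15) - ... (offsets j(3j∓1)/2, signs ++--, p(0)=1, p(<0)=0).
DP table for k = 0..111: p(0)=1, p(1)=1, p(2)=2, p(3)=3, p(4)=5, p(5)=7, p(6)=11, p(7)=15, p(8)=22, p(9)=30, p(10)=42, p(11)=56, p(12)=77, p(13)=101, p(14)=135, p(15)=176, p(16)=231, p(17)=297, p(18)=385, p(19)=490, p(20)=627, p(21)=792, p(22)=1002, p(23)=1255, p(24)=1575, p(25)=1958, p(26)=2436, p(27)=3010, p(28)=3718, p(29)=4565, p(30)=5604, p(31)=6842, p(32)=8349, p(33)=10143, p(34)=12310, p(35)=14883, p(36)=17977, p(37)=21637, p(38)=26015, p(39)=31185, p(40)=37338, p(41)=44583, p(42)=53174, p(43)=63261, p(44)=75175, p(45)=89134, p(46)=105558, p(47)=124754, p(48)=147273, p(49)=173525, p(50)=204226, p(51)=239943, p(52)=281589, p(53)=329931, p(54)=386155, p(55)=451276, p(56)=526823, p(57)=614154, p(58)=715220, p(59)=831820, p(60)=966467, p(61)=1121505, p(62)=1300156, p(63)=1505499, p(64)=1741630, p(65)=2012558, p(66)=2323520, p(67)=2679689, p(68)=3087735, p(69)=3554345, p(70)=4087968, p(71)=4697205, p(72)=5392783, p(73)=6185689, p(74)=7089500, p(75)=8118264, p(76)=9289091, p(77)=10619863, p(78)=12132164, p(79)=13848650, p(80)=15796476, p(81)=18004327, p(82)=20506255, p(83)=23338469, p(84)=26543660, p(85)=30167357, p(86)=34262962, p(87)=38887673, p(88)=44108109, p(89)=49995925, p(90)=56634173, p(91)=64112359, p(92)=72533807, p(93)=82010177, p(94)=92669720, p(95)=104651419, p(96)=118114304, p(97)=133230930, p(98)=150198136, p(99)=169229875, p(100)=190569292, p(101)=214481126, p(102)=241265379, p(103)=271248950, p(104)=304801365, p(105)=342325709, p(106)=384276336, p(107)=431149389, p(108)=483502844, p(109)=541946240, p(110)=607163746, p(111)=679903203.
Final step: p(112) = p(111) + p(110) - p(107) - p(105) + p(100) + p(97) - p(90) - p(86) + p(77) + p(72) - p(61) - p(55) + p(42) + p(35) - p(20) - p(12)
= 679903203 + 607163746 - 431149389 - 342325709 + 190569292 + 133230930 - 56634173 - 34262962 + 10619863 + 5392783 - 1121505 - 451276 + 53174 + 14883 - 627 - 77
= 761002156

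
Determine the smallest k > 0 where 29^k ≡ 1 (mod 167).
83

167 is prime, so ord(29) divides φ(167) = 166.
Divisors of 166: 1, 2, 83, 166.
Repeated squaring: 29^1 ≡ 29, 29^2 ≡ 6, 29^4 ≡ 36, 29^8 ≡ 127, 29^16 ≡ 97, 29^32 ≡ 57, 29^64 ≡ 76, 29^128 ≡ 98 (mod 167).
Test 29^d mod 167 for each divisor d in increasing order:
29^1 ≡ 29
29^2 ≡ 6
29^83 = 29^64·29^16·29^2·29^1 ≡ 1  ← first divisor giving 1
The order is 83.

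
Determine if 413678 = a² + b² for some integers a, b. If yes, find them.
Not possible

Factorization: 413678 = 2 × 17 × 23^3
By Fermat: n is sum of two squares iff every prime p ≡ 3 (mod 4) appears to even power.
Prime(s) ≡ 3 (mod 4) with odd exponent: [(23, 3)]
Therefore 413678 cannot be expressed as a² + b².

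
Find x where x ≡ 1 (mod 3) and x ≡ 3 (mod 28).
31

Using Chinese Remainder Theorem:
M = 3 × 28 = 84
M1 = 28, M2 = 3
y1 = 28^(-1) mod 3 = 1
y2 = 3^(-1) mod 28 = 19
x = (1×28×1 + 3×3×19) mod 84 = 31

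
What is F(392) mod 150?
129

Matrix identity: Q^n = [[F_(n+1), F_n], [F_n, F_(n-1)]] with Q = [[1,1],[1,0]].
n = 392 = 110001000₂. Square-and-multiply, entries mod 150:
Q^1 = [[1,1],[1,0]]
Q^3 = (Q^1)²·Q = [[3,2],[2,1]]
Q^6 = (Q^3)² = [[13,8],[8,5]]
Q^12 = (Q^6)² = [[83,144],[144,89]]
Q^24 = (Q^12)² = [[25,18],[18,7]]
Q^49 = (Q^24)²·Q = [[25,49],[49,126]]
Q^98 = (Q^49)² = [[26,49],[49,127]]
Q^196 = (Q^98)² = [[77,147],[147,80]]
Q^392 = (Q^196)² = [[88,129],[129,109]]
F_392 mod 150 = Q^392[0][1] = 129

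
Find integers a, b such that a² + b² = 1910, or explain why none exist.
Not possible

Factorization: 1910 = 2 × 5 × 191
By Fermat: n is sum of two squares iff every prime p ≡ 3 (mod 4) appears to even power.
Prime(s) ≡ 3 (mod 4) with odd exponent: [(191, 1)]
Therefore 1910 cannot be expressed as a² + b².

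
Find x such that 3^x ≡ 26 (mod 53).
29

Baby-step giant-step with step n = ⌈√53⌉ = 8.
Baby steps 3^j mod 53 (j:value) for j=0..7: 0:1, 1:3, 2:9, 3:27, 4:28, 5:31, 6:40, 7:14.
Giant-step multiplier: 3^(-8) ≡ 3^(52-8) = 3^44 ≡ 24 (mod 53).
Giant steps γ_i = 26·24^i mod 53: γ_0=26, γ_1=41, γ_2=30, γ_3=31 (in table at j=5).
x = i·n + j = 3·8 + 5 = 29.
Check: 3^29 ≡ 26 (mod 53).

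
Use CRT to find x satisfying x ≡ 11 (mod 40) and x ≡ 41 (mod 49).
531

Using Chinese Remainder Theorem:
M = 40 × 49 = 1960
M1 = 49, M2 = 40
y1 = 49^(-1) mod 40 = 9
y2 = 40^(-1) mod 49 = 38
x = (11×49×9 + 41×40×38) mod 1960 = 531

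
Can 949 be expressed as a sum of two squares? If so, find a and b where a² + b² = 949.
7² + 30² (a=7, b=30)

Factorization: 949 = 13 × 73
By Fermat: n is sum of two squares iff every prime p ≡ 3 (mod 4) appears to even power.
All primes ≡ 3 (mod 4) appear to even power.
Search a = 0, 1, 2, … for 949 - a² a perfect square: first hit at a = 7: 949 - 49 = 900 = 30².
949 = 7² + 30² = 49 + 900 ✓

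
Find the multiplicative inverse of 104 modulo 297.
20

gcd(104, 297) = 1, so the inverse exists.
Extended Euclidean algorithm on (297, 104):
297 = 2 × 104 + 89  ⟹  89 = (1)·297 + (-2)·104
104 = 1 × 89 + 15  ⟹  15 = (-1)·297 + (3)·104
89 = 5 × 15 + 14  ⟹  14 = (6)·297 + (-17)·104
15 = 1 × 14 + 1  ⟹  1 = (-7)·297 + (20)·104
So (20)·104 ≡ 1 (mod 297), i.e. 104^(-1) ≡ 20 (mod 297).
Check: 104 × 20 = 2080 ≡ 1 (mod 297)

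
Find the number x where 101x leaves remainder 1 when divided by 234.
95

gcd(101, 234) = 1, so the inverse exists.
Extended Euclidean algorithm on (234, 101):
234 = 2 × 101 + 32  ⟹  32 = (1)·234 + (-2)·101
101 = 3 × 32 + 5  ⟹  5 = (-3)·234 + (7)·101
32 = 6 × 5 + 2  ⟹  2 = (19)·234 + (-44)·101
5 = 2 × 2 + 1  ⟹  1 = (-41)·234 + (95)·101
So (95)·101 ≡ 1 (mod 234), i.e. 101^(-1) ≡ 95 (mod 234).
Check: 101 × 95 = 9595 ≡ 1 (mod 234)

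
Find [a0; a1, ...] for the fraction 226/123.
[1; 1, 5, 6, 1, 2]

Euclidean algorithm steps:
226 = 1 × 123 + 103
123 = 1 × 103 + 20
103 = 5 × 20 + 3
20 = 6 × 3 + 2
3 = 1 × 2 + 1
2 = 2 × 1 + 0
Continued fraction: [1; 1, 5, 6, 1, 2]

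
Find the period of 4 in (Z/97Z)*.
24

97 is prime, so ord(4) divides φ(97) = 96.
Divisors of 96: 1, 2, 3, 4, 6, 8, 12, 16, 24, 32, 48, 96.
Repeated squaring: 4^1 ≡ 4, 4^2 ≡ 16, 4^4 ≡ 62, 4^8 ≡ 61, 4^16 ≡ 35, 4^32 ≡ 61, 4^64 ≡ 35 (mod 97).
Test 4^d mod 97 for each divisor d in increasing order:
4^1 ≡ 4
4^2 ≡ 16
4^3 = 4^2·4^1 ≡ 64
4^4 ≡ 62
4^6 = 4^4·4^2 ≡ 22
4^8 ≡ 61
4^12 = 4^8·4^4 ≡ 96
4^16 ≡ 35
4^24 = 4^16·4^8 ≡ 1  ← first divisor giving 1
The order is 24.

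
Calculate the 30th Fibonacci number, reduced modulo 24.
8

Matrix identity: Q^n = [[F_(n+1), F_n], [F_n, F_(n-1)]] with Q = [[1,1],[1,0]].
n = 30 = 11110₂. Square-and-multiply, entries mod 24:
Q^1 = [[1,1],[1,0]]
Q^3 = (Q^1)²·Q = [[3,2],[2,1]]
Q^7 = (Q^3)²·Q = [[21,13],[13,8]]
Q^15 = (Q^7)²·Q = [[3,10],[10,17]]
Q^30 = (Q^15)² = [[13,8],[8,5]]
F_30 mod 24 = Q^30[0][1] = 8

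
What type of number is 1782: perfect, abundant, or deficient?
abundant

Proper divisors of 1782: sum = 1 + 2 + 3 + 6 + 9 + 11 + 18 + 22 + ... + 198 + 297 + 594 + 891 (19 divisors) = 2574
Since 2574 > 1782, 1782 is abundant.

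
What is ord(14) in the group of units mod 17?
16

17 is prime, so ord(14) divides φ(17) = 16.
Divisors of 16: 1, 2, 4, 8, 16.
Repeated squaring: 14^1 ≡ 14, 14^2 ≡ 9, 14^4 ≡ 13, 14^8 ≡ 16, 14^16 ≡ 1 (mod 17).
Test 14^d mod 17 for each divisor d in increasing order:
14^1 ≡ 14
14^2 ≡ 9
14^4 ≡ 13
14^8 ≡ 16
14^16 ≡ 1  ← first divisor giving 1
The order is 16.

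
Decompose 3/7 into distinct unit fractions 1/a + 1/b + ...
1/3 + 1/11 + 1/231

Greedy algorithm:
3/7: ceiling(7/3) = 3, use 1/3
2/21: ceiling(21/2) = 11, use 1/11
1/231: ceiling(231/1) = 231, use 1/231
Result: 3/7 = 1/3 + 1/11 + 1/231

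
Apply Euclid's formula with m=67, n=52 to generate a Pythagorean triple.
(1785, 6968, 7193)

Euclid's formula: a = m² - n², b = 2mn, c = m² + n²
m = 67, n = 52
a = 67² - 52² = 4489 - 2704 = 1785
b = 2 × 67 × 52 = 6968
c = 67² + 52² = 4489 + 2704 = 7193
Verification: 1785² + 6968² = 3186225 + 48553024 = 51739249 = 7193² ✓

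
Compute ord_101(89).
100

101 is prime, so ord(89) divides φ(101) = 100.
Divisors of 100: 1, 2, 4, 5, 10, 20, 25, 50, 100.
Repeated squaring: 89^1 ≡ 89, 89^2 ≡ 43, 89^4 ≡ 31, 89^8 ≡ 52, 89^16 ≡ 78, 89^32 ≡ 24, 89^64 ≡ 71 (mod 101).
Test 89^d mod 101 for each divisor d in increasing order:
89^1 ≡ 89
89^2 ≡ 43
89^4 ≡ 31
89^5 = 89^4·89^1 ≡ 32
89^10 = 89^8·89^2 ≡ 14
89^20 = 89^16·89^4 ≡ 95
89^25 = 89^16·89^8·89^1 ≡ 10
89^50 = 89^32·89^16·89^2 ≡ 100
89^100 = 89^64·89^32·89^4 ≡ 1  ← first divisor giving 1
The order is 100.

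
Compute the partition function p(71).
4697205

p(n) counts ways to write n as a sum of positive integers (order ignored).
Euler's pentagonal recurrence: p(k) = p(k-1) + p(k-2) - p(k-5) - p(k-7) + p(k-12) + p(k-15) - ... (offsets j(3j∓1)/2, signs ++--, p(0)=1, p(<0)=0).
DP table for k = 0..70: p(0)=1, p(1)=1, p(2)=2, p(3)=3, p(4)=5, p(5)=7, p(6)=11, p(7)=15, p(8)=22, p(9)=30, p(10)=42, p(11)=56, p(12)=77, p(13)=101, p(14)=135, p(15)=176, p(16)=231, p(17)=297, p(18)=385, p(19)=490, p(20)=627, p(21)=792, p(22)=1002, p(23)=1255, p(24)=1575, p(25)=1958, p(26)=2436, p(27)=3010, p(28)=3718, p(29)=4565, p(30)=5604, p(31)=6842, p(32)=8349, p(33)=10143, p(34)=12310, p(35)=14883, p(36)=17977, p(37)=21637, p(38)=26015, p(39)=31185, p(40)=37338, p(41)=44583, p(42)=53174, p(43)=63261, p(44)=75175, p(45)=89134, p(46)=105558, p(47)=124754, p(48)=147273, p(49)=173525, p(50)=204226, p(51)=239943, p(52)=281589, p(53)=329931, p(54)=386155, p(55)=451276, p(56)=526823, p(57)=614154, p(58)=715220, p(59)=831820, p(60)=966467, p(61)=1121505, p(62)=1300156, p(63)=1505499, p(64)=1741630, p(65)=2012558, p(66)=2323520, p(67)=2679689, p(68)=3087735, p(69)=3554345, p(70)=4087968.
Final step: p(71) = p(70) + p(69) - p(66) - p(64) + p(59) + p(56) - p(49) - p(45) + p(36) + p(31) - p(20) - p(14) + p(1)
= 4087968 + 3554345 - 2323520 - 1741630 + 831820 + 526823 - 173525 - 89134 + 17977 + 6842 - 627 - 135 + 1
= 4697205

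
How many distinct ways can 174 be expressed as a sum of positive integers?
397125074750

p(n) counts ways to write n as a sum of positive integers (order ignored).
Euler's pentagonal recurrence: p(k) = p(k-1) + p(k-2) - p(k-5) - p(k-7) + p(k-12) + p(k-15) - ... (offsets j(3j∓1)/2, signs ++--, p(0)=1, p(<0)=0).
DP table for k = 0..173: p(0)=1, p(1)=1, p(2)=2, p(3)=3, p(4)=5, p(5)=7, p(6)=11, p(7)=15, p(8)=22, p(9)=30, p(10)=42, p(11)=56, p(12)=77, p(13)=101, p(14)=135, p(15)=176, p(16)=231, p(17)=297, p(18)=385, p(19)=490, p(20)=627, p(21)=792, p(22)=1002, p(23)=1255, p(24)=1575, p(25)=1958, p(26)=2436, p(27)=3010, p(28)=3718, p(29)=4565, p(30)=5604, p(31)=6842, p(32)=8349, p(33)=10143, p(34)=12310, p(35)=14883, p(36)=17977, p(37)=21637, p(38)=26015, p(39)=31185, p(40)=37338, p(41)=44583, p(42)=53174, p(43)=63261, p(44)=75175, p(45)=89134, p(46)=105558, p(47)=124754, p(48)=147273, p(49)=173525, p(50)=204226, p(51)=239943, p(52)=281589, p(53)=329931, p(54)=386155, p(55)=451276, p(56)=526823, p(57)=614154, p(58)=715220, p(59)=831820, p(60)=966467, p(61)=1121505, p(62)=1300156, p(63)=1505499, p(64)=1741630, p(65)=2012558, p(66)=2323520, p(67)=2679689, p(68)=3087735, p(69)=3554345, p(70)=4087968, p(71)=4697205, p(72)=5392783, p(73)=6185689, p(74)=7089500, p(75)=8118264, p(76)=9289091, p(77)=10619863, p(78)=12132164, p(79)=13848650, p(80)=15796476, p(81)=18004327, p(82)=20506255, p(83)=23338469, p(84)=26543660, p(85)=30167357, p(86)=34262962, p(87)=38887673, p(88)=44108109, p(89)=49995925, p(90)=56634173, p(91)=64112359, p(92)=72533807, p(93)=82010177, p(94)=92669720, p(95)=104651419, p(96)=118114304, p(97)=133230930, p(98)=150198136, p(99)=169229875, p(100)=190569292, p(101)=214481126, p(102)=241265379, p(103)=271248950, p(104)=304801365, p(105)=342325709, p(106)=384276336, p(107)=431149389, p(108)=483502844, p(109)=541946240, p(110)=607163746, p(111)=679903203, p(112)=761002156, p(113)=851376628, p(114)=952050665, p(115)=1064144451, p(116)=1188908248, p(117)=1327710076, p(118)=1482074143, p(119)=1653668665, p(120)=1844349560, p(121)=2056148051, p(122)=2291320912, p(123)=2552338241, p(124)=2841940500, p(125)=3163127352, p(126)=3519222692, p(127)=3913864295, p(128)=4351078600, p(129)=4835271870, p(130)=5371315400, p(131)=5964539504, p(132)=6620830889, p(133)=7346629512, p(134)=8149040695, p(135)=9035836076, p(136)=10015581680, p(137)=11097645016, p(138)=12292341831, p(139)=13610949895, p(140)=15065878135, p(141)=16670689208, p(142)=18440293320, p(143)=20390982757, p(144)=22540654445, p(145)=24908858009, p(146)=27517052599, p(147)=30388671978, p(148)=33549419497, p(149)=37027355200, p(150)=40853235313, p(151)=45060624582, p(152)=49686288421, p(153)=54770336324, p(154)=60356673280, p(155)=66493182097, p(156)=73232243759, p(157)=80630964769, p(158)=88751778802, p(159)=97662728555, p(160)=107438159466, p(161)=118159068427, p(162)=129913904637, p(163)=142798995930, p(164)=156919475295, p(165)=172389800255, p(166)=189334822579, p(167)=207890420102, p(168)=228204732751, p(169)=250438925115, p(170)=274768617130, p(171)=301384802048, p(172)=330495499613, p(173)=362326859895.
Final step: p(174) = p(173) + p(172) - p(169) - p(167) + p(162) + p(159) - p(152) - p(148) + p(139) + p(134) - p(123) - p(117) + p(104) + p(97) - p(82) - p(74) + p(57) + p(48) - p(29) - p(19)
= 362326859895 + 330495499613 - 250438925115 - 207890420102 + 129913904637 + 97662728555 - 49686288421 - 33549419497 + 13610949895 + 8149040695 - 2552338241 - 1327710076 + 304801365 + 133230930 - 20506255 - 7089500 + 614154 + 147273 - 4565 - 490
= 397125074750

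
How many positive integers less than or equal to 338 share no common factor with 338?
156

338 = 2 × 13^2
φ(n) = n × ∏(1 - 1/p) for each prime p dividing n
φ(338) = 338 × (1 - 1/2) × (1 - 1/13) = 156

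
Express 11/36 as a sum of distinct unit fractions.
1/4 + 1/18

Greedy algorithm:
11/36: ceiling(36/11) = 4, use 1/4
1/18: ceiling(18/1) = 18, use 1/18
Result: 11/36 = 1/4 + 1/18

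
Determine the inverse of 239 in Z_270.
209

gcd(239, 270) = 1, so the inverse exists.
Extended Euclidean algorithm on (270, 239):
270 = 1 × 239 + 31  ⟹  31 = (1)·270 + (-1)·239
239 = 7 × 31 + 22  ⟹  22 = (-7)·270 + (8)·239
31 = 1 × 22 + 9  ⟹  9 = (8)·270 + (-9)·239
22 = 2 × 9 + 4  ⟹  4 = (-23)·270 + (26)·239
9 = 2 × 4 + 1  ⟹  1 = (54)·270 + (-61)·239
So (-61)·239 ≡ 1 (mod 270), i.e. 239^(-1) ≡ -61 ≡ 209 (mod 270).
Check: 239 × 209 = 49951 ≡ 1 (mod 270)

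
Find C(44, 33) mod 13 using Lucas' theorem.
0

Using Lucas' theorem:
Write n=44 and k=33 in base 13:
n in base 13: [3, 5]
k in base 13: [2, 7]
C(44,33) mod 13 = ∏ C(n_i, k_i) mod 13
Digit binomials (mod 13): C(3,2) = 3; C(5,7) = 0 (k_i > n_i)
Product: 3 × 0 = 0 ≡ 0 (mod 13)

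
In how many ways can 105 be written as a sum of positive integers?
342325709

p(n) counts ways to write n as a sum of positive integers (order ignored).
Euler's pentagonal recurrence: p(k) = p(k-1) + p(k-2) - p(k-5) - p(k-7) + p(k-12) + p(k-15) - ... (offsets j(3j∓1)/2, signs ++--, p(0)=1, p(<0)=0).
DP table for k = 0..104: p(0)=1, p(1)=1, p(2)=2, p(3)=3, p(4)=5, p(5)=7, p(6)=11, p(7)=15, p(8)=22, p(9)=30, p(10)=42, p(11)=56, p(12)=77, p(13)=101, p(14)=135, p(15)=176, p(16)=231, p(17)=297, p(18)=385, p(19)=490, p(20)=627, p(21)=792, p(22)=1002, p(23)=1255, p(24)=1575, p(25)=1958, p(26)=2436, p(27)=3010, p(28)=3718, p(29)=4565, p(30)=5604, p(31)=6842, p(32)=8349, p(33)=10143, p(34)=12310, p(35)=14883, p(36)=17977, p(37)=21637, p(38)=26015, p(39)=31185, p(40)=37338, p(41)=44583, p(42)=53174, p(43)=63261, p(44)=75175, p(45)=89134, p(46)=105558, p(47)=124754, p(48)=147273, p(49)=173525, p(50)=204226, p(51)=239943, p(52)=281589, p(53)=329931, p(54)=386155, p(55)=451276, p(56)=526823, p(57)=614154, p(58)=715220, p(59)=831820, p(60)=966467, p(61)=1121505, p(62)=1300156, p(63)=1505499, p(64)=1741630, p(65)=2012558, p(66)=2323520, p(67)=2679689, p(68)=3087735, p(69)=3554345, p(70)=4087968, p(71)=4697205, p(72)=5392783, p(73)=6185689, p(74)=7089500, p(75)=8118264, p(76)=9289091, p(77)=10619863, p(78)=12132164, p(79)=13848650, p(80)=15796476, p(81)=18004327, p(82)=20506255, p(83)=23338469, p(84)=26543660, p(85)=30167357, p(86)=34262962, p(87)=38887673, p(88)=44108109, p(89)=49995925, p(90)=56634173, p(91)=64112359, p(92)=72533807, p(93)=82010177, p(94)=92669720, p(95)=104651419, p(96)=118114304, p(97)=133230930, p(98)=150198136, p(99)=169229875, p(100)=190569292, p(101)=214481126, p(102)=241265379, p(103)=271248950, p(104)=304801365.
Final step: p(105) = p(104) + p(103) - p(100) - p(98) + p(93) + p(90) - p(83) - p(79) + p(70) + p(65) - p(54) - p(48) + p(35) + p(28) - p(13) - p(5)
= 304801365 + 271248950 - 190569292 - 150198136 + 82010177 + 56634173 - 23338469 - 13848650 + 4087968 + 2012558 - 386155 - 147273 + 14883 + 3718 - 101 - 7
= 342325709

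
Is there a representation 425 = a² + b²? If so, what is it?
5² + 20² (a=5, b=20)

Factorization: 425 = 5^2 × 17
By Fermat: n is sum of two squares iff every prime p ≡ 3 (mod 4) appears to even power.
All primes ≡ 3 (mod 4) appear to even power.
Search a = 0, 1, 2, … for 425 - a² a perfect square: first hit at a = 5: 425 - 25 = 400 = 20².
425 = 5² + 20² = 25 + 400 ✓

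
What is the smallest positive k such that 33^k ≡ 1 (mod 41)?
20

41 is prime, so ord(33) divides φ(41) = 40.
Divisors of 40: 1, 2, 4, 5, 8, 10, 20, 40.
Repeated squaring: 33^1 ≡ 33, 33^2 ≡ 23, 33^4 ≡ 37, 33^8 ≡ 16, 33^16 ≡ 10, 33^32 ≡ 18 (mod 41).
Test 33^d mod 41 for each divisor d in increasing order:
33^1 ≡ 33
33^2 ≡ 23
33^4 ≡ 37
33^5 = 33^4·33^1 ≡ 32
33^8 ≡ 16
33^10 = 33^8·33^2 ≡ 40
33^20 = 33^16·33^4 ≡ 1  ← first divisor giving 1
The order is 20.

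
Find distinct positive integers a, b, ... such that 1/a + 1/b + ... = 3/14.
1/5 + 1/70

Greedy algorithm:
3/14: ceiling(14/3) = 5, use 1/5
1/70: ceiling(70/1) = 70, use 1/70
Result: 3/14 = 1/5 + 1/70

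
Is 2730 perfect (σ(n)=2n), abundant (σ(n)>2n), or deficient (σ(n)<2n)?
abundant

Proper divisors of 2730: sum = 1 + 2 + 3 + 5 + 6 + 7 + 10 + 13 + ... + 455 + 546 + 910 + 1365 (31 divisors) = 5334
Since 5334 > 2730, 2730 is abundant.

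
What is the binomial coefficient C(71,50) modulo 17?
0

Using Lucas' theorem:
Write n=71 and k=50 in base 17:
n in base 17: [4, 3]
k in base 17: [2, 16]
C(71,50) mod 17 = ∏ C(n_i, k_i) mod 17
Digit binomials (mod 17): C(4,2) = 6; C(3,16) = 0 (k_i > n_i)
Product: 6 × 0 = 0 ≡ 0 (mod 17)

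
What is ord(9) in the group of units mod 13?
3

13 is prime, so ord(9) divides φ(13) = 12.
Divisors of 12: 1, 2, 3, 4, 6, 12.
Repeated squaring: 9^1 ≡ 9, 9^2 ≡ 3, 9^4 ≡ 9, 9^8 ≡ 3 (mod 13).
Test 9^d mod 13 for each divisor d in increasing order:
9^1 ≡ 9
9^2 ≡ 3
9^3 = 9^2·9^1 ≡ 1  ← first divisor giving 1
The order is 3.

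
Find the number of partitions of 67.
2679689

p(n) counts ways to write n as a sum of positive integers (order ignored).
Euler's pentagonal recurrence: p(k) = p(k-1) + p(k-2) - p(k-5) - p(k-7) + p(k-12) + p(k-15) - ... (offsets j(3j∓1)/2, signs ++--, p(0)=1, p(<0)=0).
DP table for k = 0..66: p(0)=1, p(1)=1, p(2)=2, p(3)=3, p(4)=5, p(5)=7, p(6)=11, p(7)=15, p(8)=22, p(9)=30, p(10)=42, p(11)=56, p(12)=77, p(13)=101, p(14)=135, p(15)=176, p(16)=231, p(17)=297, p(18)=385, p(19)=490, p(20)=627, p(21)=792, p(22)=1002, p(23)=1255, p(24)=1575, p(25)=1958, p(26)=2436, p(27)=3010, p(28)=3718, p(29)=4565, p(30)=5604, p(31)=6842, p(32)=8349, p(33)=10143, p(34)=12310, p(35)=14883, p(36)=17977, p(37)=21637, p(38)=26015, p(39)=31185, p(40)=37338, p(41)=44583, p(42)=53174, p(43)=63261, p(44)=75175, p(45)=89134, p(46)=105558, p(47)=124754, p(48)=147273, p(49)=173525, p(50)=204226, p(51)=239943, p(52)=281589, p(53)=329931, p(54)=386155, p(55)=451276, p(56)=526823, p(57)=614154, p(58)=715220, p(59)=831820, p(60)=966467, p(61)=1121505, p(62)=1300156, p(63)=1505499, p(64)=1741630, p(65)=2012558, p(66)=2323520.
Final step: p(67) = p(66) + p(65) - p(62) - p(60) + p(55) + p(52) - p(45) - p(41) + p(32) + p(27) - p(16) - p(10)
= 2323520 + 2012558 - 1300156 - 966467 + 451276 + 281589 - 89134 - 44583 + 8349 + 3010 - 231 - 42
= 2679689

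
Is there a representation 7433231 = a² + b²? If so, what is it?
Not possible

Factorization: 7433231 = 13 × 83^3
By Fermat: n is sum of two squares iff every prime p ≡ 3 (mod 4) appears to even power.
Prime(s) ≡ 3 (mod 4) with odd exponent: [(83, 3)]
Therefore 7433231 cannot be expressed as a² + b².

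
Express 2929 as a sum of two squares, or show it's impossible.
15² + 52² (a=15, b=52)

Factorization: 2929 = 29 × 101
By Fermat: n is sum of two squares iff every prime p ≡ 3 (mod 4) appears to even power.
All primes ≡ 3 (mod 4) appear to even power.
Search a = 0, 1, 2, … for 2929 - a² a perfect square: first hit at a = 15: 2929 - 225 = 2704 = 52².
2929 = 15² + 52² = 225 + 2704 ✓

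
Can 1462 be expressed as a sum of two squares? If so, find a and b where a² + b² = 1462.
Not possible

Factorization: 1462 = 2 × 17 × 43
By Fermat: n is sum of two squares iff every prime p ≡ 3 (mod 4) appears to even power.
Prime(s) ≡ 3 (mod 4) with odd exponent: [(43, 1)]
Therefore 1462 cannot be expressed as a² + b².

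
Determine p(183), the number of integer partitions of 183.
896684817527

p(n) counts ways to write n as a sum of positive integers (order ignored).
Euler's pentagonal recurrence: p(k) = p(k-1) + p(k-2) - p(k-5) - p(k-7) + p(k-12) + p(k-15) - ... (offsets j(3j∓1)/2, signs ++--, p(0)=1, p(<0)=0).
DP table for k = 0..182: p(0)=1, p(1)=1, p(2)=2, p(3)=3, p(4)=5, p(5)=7, p(6)=11, p(7)=15, p(8)=22, p(9)=30, p(10)=42, p(11)=56, p(12)=77, p(13)=101, p(14)=135, p(15)=176, p(16)=231, p(17)=297, p(18)=385, p(19)=490, p(20)=627, p(21)=792, p(22)=1002, p(23)=1255, p(24)=1575, p(25)=1958, p(26)=2436, p(27)=3010, p(28)=3718, p(29)=4565, p(30)=5604, p(31)=6842, p(32)=8349, p(33)=10143, p(34)=12310, p(35)=14883, p(36)=17977, p(37)=21637, p(38)=26015, p(39)=31185, p(40)=37338, p(41)=44583, p(42)=53174, p(43)=63261, p(44)=75175, p(45)=89134, p(46)=105558, p(47)=124754, p(48)=147273, p(49)=173525, p(50)=204226, p(51)=239943, p(52)=281589, p(53)=329931, p(54)=386155, p(55)=451276, p(56)=526823, p(57)=614154, p(58)=715220, p(59)=831820, p(60)=966467, p(61)=1121505, p(62)=1300156, p(63)=1505499, p(64)=1741630, p(65)=2012558, p(66)=2323520, p(67)=2679689, p(68)=3087735, p(69)=3554345, p(70)=4087968, p(71)=4697205, p(72)=5392783, p(73)=6185689, p(74)=7089500, p(75)=8118264, p(76)=9289091, p(77)=10619863, p(78)=12132164, p(79)=13848650, p(80)=15796476, p(81)=18004327, p(82)=20506255, p(83)=23338469, p(84)=26543660, p(85)=30167357, p(86)=34262962, p(87)=38887673, p(88)=44108109, p(89)=49995925, p(90)=56634173, p(91)=64112359, p(92)=72533807, p(93)=82010177, p(94)=92669720, p(95)=104651419, p(96)=118114304, p(97)=133230930, p(98)=150198136, p(99)=169229875, p(100)=190569292, p(101)=214481126, p(102)=241265379, p(103)=271248950, p(104)=304801365, p(105)=342325709, p(106)=384276336, p(107)=431149389, p(108)=483502844, p(109)=541946240, p(110)=607163746, p(111)=679903203, p(112)=761002156, p(113)=851376628, p(114)=952050665, p(115)=1064144451, p(116)=1188908248, p(117)=1327710076, p(118)=1482074143, p(119)=1653668665, p(120)=1844349560, p(121)=2056148051, p(122)=2291320912, p(123)=2552338241, p(124)=2841940500, p(125)=3163127352, p(126)=3519222692, p(127)=3913864295, p(128)=4351078600, p(129)=4835271870, p(130)=5371315400, p(131)=5964539504, p(132)=6620830889, p(133)=7346629512, p(134)=8149040695, p(135)=9035836076, p(136)=10015581680, p(137)=11097645016, p(138)=12292341831, p(139)=13610949895, p(140)=15065878135, p(141)=16670689208, p(142)=18440293320, p(143)=20390982757, p(144)=22540654445, p(145)=24908858009, p(146)=27517052599, p(147)=30388671978, p(148)=33549419497, p(149)=37027355200, p(150)=40853235313, p(151)=45060624582, p(152)=49686288421, p(153)=54770336324, p(154)=60356673280, p(155)=66493182097, p(156)=73232243759, p(157)=80630964769, p(158)=88751778802, p(159)=97662728555, p(160)=107438159466, p(161)=118159068427, p(162)=129913904637, p(163)=142798995930, p(164)=156919475295, p(165)=172389800255, p(166)=189334822579, p(167)=207890420102, p(168)=228204732751, p(169)=250438925115, p(170)=274768617130, p(171)=301384802048, p(172)=330495499613, p(173)=362326859895, p(174)=397125074750, p(175)=435157697830, p(176)=476715857290, p(177)=522115831195, p(178)=571701605655, p(179)=625846753120, p(180)=684957390936, p(181)=749474411781, p(182)=819876908323.
Final step: p(183) = p(182) + p(181) - p(178) - p(176) + p(171) + p(168) - p(161) - p(157) + p(148) + p(143) - p(132) - p(126) + p(113) + p(106) - p(91) - p(83) + p(66) + p(57) - p(38) - p(28) + p(7)
= 819876908323 + 749474411781 - 571701605655 - 476715857290 + 301384802048 + 228204732751 - 118159068427 - 80630964769 + 33549419497 + 20390982757 - 6620830889 - 3519222692 + 851376628 + 384276336 - 64112359 - 23338469 + 2323520 + 614154 - 26015 - 3718 + 15
= 896684817527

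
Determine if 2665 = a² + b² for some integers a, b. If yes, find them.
8² + 51² (a=8, b=51)

Factorization: 2665 = 5 × 13 × 41
By Fermat: n is sum of two squares iff every prime p ≡ 3 (mod 4) appears to even power.
All primes ≡ 3 (mod 4) appear to even power.
Search a = 0, 1, 2, … for 2665 - a² a perfect square: first hit at a = 8: 2665 - 64 = 2601 = 51².
2665 = 8² + 51² = 64 + 2601 ✓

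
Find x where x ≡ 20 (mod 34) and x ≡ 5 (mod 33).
632

Using Chinese Remainder Theorem:
M = 34 × 33 = 1122
M1 = 33, M2 = 34
y1 = 33^(-1) mod 34 = 33
y2 = 34^(-1) mod 33 = 1
x = (20×33×33 + 5×34×1) mod 1122 = 632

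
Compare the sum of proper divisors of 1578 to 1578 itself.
abundant

Proper divisors of 1578: sum = 1 + 2 + 3 + 6 + 263 + 526 + 789 = 1590
Since 1590 > 1578, 1578 is abundant.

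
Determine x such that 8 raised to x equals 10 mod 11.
5

Baby-step giant-step with step n = ⌈√11⌉ = 4.
Baby steps 8^j mod 11 (j:value) for j=0..3: 0:1, 1:8, 2:9, 3:6.
Giant-step multiplier: 8^(-4) ≡ 8^(10-4) = 8^6 ≡ 3 (mod 11).
Giant steps γ_i = 10·3^i mod 11: γ_0=10, γ_1=8 (in table at j=1).
x = i·n + j = 1·4 + 1 = 5.
Check: 8^5 ≡ 10 (mod 11).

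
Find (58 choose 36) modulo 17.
12

Using Lucas' theorem:
Write n=58 and k=36 in base 17:
n in base 17: [3, 7]
k in base 17: [2, 2]
C(58,36) mod 17 = ∏ C(n_i, k_i) mod 17
Digit binomials (mod 17): C(3,2) = 3; C(7,2) = 21 ≡ 4
Product: 3 × 4 = 12 ≡ 12 (mod 17)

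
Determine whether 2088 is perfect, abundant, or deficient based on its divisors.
abundant

Proper divisors of 2088: sum = 1 + 2 + 3 + 4 + 6 + 8 + 9 + 12 + ... + 348 + 522 + 696 + 1044 (23 divisors) = 3762
Since 3762 > 2088, 2088 is abundant.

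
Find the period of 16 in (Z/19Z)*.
9

19 is prime, so ord(16) divides φ(19) = 18.
Divisors of 18: 1, 2, 3, 6, 9, 18.
Repeated squaring: 16^1 ≡ 16, 16^2 ≡ 9, 16^4 ≡ 5, 16^8 ≡ 6, 16^16 ≡ 17 (mod 19).
Test 16^d mod 19 for each divisor d in increasing order:
16^1 ≡ 16
16^2 ≡ 9
16^3 = 16^2·16^1 ≡ 11
16^6 = 16^4·16^2 ≡ 7
16^9 = 16^8·16^1 ≡ 1  ← first divisor giving 1
The order is 9.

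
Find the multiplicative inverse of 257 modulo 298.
109

gcd(257, 298) = 1, so the inverse exists.
Extended Euclidean algorithm on (298, 257):
298 = 1 × 257 + 41  ⟹  41 = (1)·298 + (-1)·257
257 = 6 × 41 + 11  ⟹  11 = (-6)·298 + (7)·257
41 = 3 × 11 + 8  ⟹  8 = (19)·298 + (-22)·257
11 = 1 × 8 + 3  ⟹  3 = (-25)·298 + (29)·257
8 = 2 × 3 + 2  ⟹  2 = (69)·298 + (-80)·257
3 = 1 × 2 + 1  ⟹  1 = (-94)·298 + (109)·257
So (109)·257 ≡ 1 (mod 298), i.e. 257^(-1) ≡ 109 (mod 298).
Check: 257 × 109 = 28013 ≡ 1 (mod 298)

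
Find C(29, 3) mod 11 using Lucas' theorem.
2

Using Lucas' theorem:
Write n=29 and k=3 in base 11:
n in base 11: [2, 7]
k in base 11: [0, 3]
C(29,3) mod 11 = ∏ C(n_i, k_i) mod 11
Digit binomials (mod 11): C(2,0) = 1; C(7,3) = 35 ≡ 2
Product: 1 × 2 = 2 ≡ 2 (mod 11)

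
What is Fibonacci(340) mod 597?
453

Matrix identity: Q^n = [[F_(n+1), F_n], [F_n, F_(n-1)]] with Q = [[1,1],[1,0]].
n = 340 = 101010100₂. Square-and-multiply, entries mod 597:
Q^1 = [[1,1],[1,0]]
Q^2 = (Q^1)² = [[2,1],[1,1]]
Q^5 = (Q^2)²·Q = [[8,5],[5,3]]
Q^10 = (Q^5)² = [[89,55],[55,34]]
Q^21 = (Q^10)²·Q = [[398,200],[200,198]]
Q^42 = (Q^21)² = [[200,397],[397,400]]
Q^85 = (Q^42)²·Q = [[596,2],[2,594]]
Q^170 = (Q^85)² = [[5,589],[589,13]]
Q^340 = (Q^170)² = [[89,453],[453,233]]
F_340 mod 597 = Q^340[0][1] = 453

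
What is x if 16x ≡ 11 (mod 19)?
x ≡ 9 (mod 19)

gcd(16, 19) = 1, which divides 11, so solutions exist.
Find 16^(-1) mod 19 by the extended Euclidean algorithm:
19 = 1 × 16 + 3  ⟹  3 = (1)·19 + (-1)·16
16 = 5 × 3 + 1  ⟹  1 = (-5)·19 + (6)·16
So (6)·16 ≡ 1 (mod 19), i.e. 16^(-1) ≡ 6 (mod 19).
x ≡ 6 × 11 = 66 ≡ 9 (mod 19).
Check: 16 × 9 = 144 ≡ 11 (mod 19).
Unique solution: x ≡ 9 (mod 19)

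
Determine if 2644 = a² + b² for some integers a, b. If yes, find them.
12² + 50² (a=12, b=50)

Factorization: 2644 = 2^2 × 661
By Fermat: n is sum of two squares iff every prime p ≡ 3 (mod 4) appears to even power.
All primes ≡ 3 (mod 4) appear to even power.
Search a = 0, 1, 2, … for 2644 - a² a perfect square: first hit at a = 12: 2644 - 144 = 2500 = 50².
2644 = 12² + 50² = 144 + 2500 ✓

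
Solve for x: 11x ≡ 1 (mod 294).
107

gcd(11, 294) = 1, so the inverse exists.
Extended Euclidean algorithm on (294, 11):
294 = 26 × 11 + 8  ⟹  8 = (1)·294 + (-26)·11
11 = 1 × 8 + 3  ⟹  3 = (-1)·294 + (27)·11
8 = 2 × 3 + 2  ⟹  2 = (3)·294 + (-80)·11
3 = 1 × 2 + 1  ⟹  1 = (-4)·294 + (107)·11
So (107)·11 ≡ 1 (mod 294), i.e. 11^(-1) ≡ 107 (mod 294).
Check: 11 × 107 = 1177 ≡ 1 (mod 294)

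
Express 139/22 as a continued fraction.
[6; 3, 7]

Euclidean algorithm steps:
139 = 6 × 22 + 7
22 = 3 × 7 + 1
7 = 7 × 1 + 0
Continued fraction: [6; 3, 7]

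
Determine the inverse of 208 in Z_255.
217

gcd(208, 255) = 1, so the inverse exists.
Extended Euclidean algorithm on (255, 208):
255 = 1 × 208 + 47  ⟹  47 = (1)·255 + (-1)·208
208 = 4 × 47 + 20  ⟹  20 = (-4)·255 + (5)·208
47 = 2 × 20 + 7  ⟹  7 = (9)·255 + (-11)·208
20 = 2 × 7 + 6  ⟹  6 = (-22)·255 + (27)·208
7 = 1 × 6 + 1  ⟹  1 = (31)·255 + (-38)·208
So (-38)·208 ≡ 1 (mod 255), i.e. 208^(-1) ≡ -38 ≡ 217 (mod 255).
Check: 208 × 217 = 45136 ≡ 1 (mod 255)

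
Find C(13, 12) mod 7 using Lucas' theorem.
6

Using Lucas' theorem:
Write n=13 and k=12 in base 7:
n in base 7: [1, 6]
k in base 7: [1, 5]
C(13,12) mod 7 = ∏ C(n_i, k_i) mod 7
Digit binomials (mod 7): C(1,1) = 1; C(6,5) = 6
Product: 1 × 6 = 6 ≡ 6 (mod 7)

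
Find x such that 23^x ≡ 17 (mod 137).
46

Baby-step giant-step with step n = ⌈√137⌉ = 12.
Baby steps 23^j mod 137 (j:value) for j=0..11: 0:1, 1:23, 2:118, 3:111, 4:87, 5:83, 6:128, 7:67, 8:34, 9:97, 10:39, 11:75.
Giant-step multiplier: 23^(-12) ≡ 23^(136-12) = 23^124 ≡ 22 (mod 137).
Giant steps γ_i = 17·22^i mod 137: γ_0=17, γ_1=100, γ_2=8, γ_3=39 (in table at j=10).
x = i·n + j = 3·12 + 10 = 46.
Check: 23^46 ≡ 17 (mod 137).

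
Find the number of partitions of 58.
715220

p(n) counts ways to write n as a sum of positive integers (order ignored).
Euler's pentagonal recurrence: p(k) = p(k-1) + p(k-2) - p(k-5) - p(k-7) + p(k-12) + p(k-15) - ... (offsets j(3j∓1)/2, signs ++--, p(0)=1, p(<0)=0).
DP table for k = 0..57: p(0)=1, p(1)=1, p(2)=2, p(3)=3, p(4)=5, p(5)=7, p(6)=11, p(7)=15, p(8)=22, p(9)=30, p(10)=42, p(11)=56, p(12)=77, p(13)=101, p(14)=135, p(15)=176, p(16)=231, p(17)=297, p(18)=385, p(19)=490, p(20)=627, p(21)=792, p(22)=1002, p(23)=1255, p(24)=1575, p(25)=1958, p(26)=2436, p(27)=3010, p(28)=3718, p(29)=4565, p(30)=5604, p(31)=6842, p(32)=8349, p(33)=10143, p(34)=12310, p(35)=14883, p(36)=17977, p(37)=21637, p(38)=26015, p(39)=31185, p(40)=37338, p(41)=44583, p(42)=53174, p(43)=63261, p(44)=75175, p(45)=89134, p(46)=105558, p(47)=124754, p(48)=147273, p(49)=173525, p(50)=204226, p(51)=239943, p(52)=281589, p(53)=329931, p(54)=386155, p(55)=451276, p(56)=526823, p(57)=614154.
Final step: p(58) = p(57) + p(56) - p(53) - p(51) + p(46) + p(43) - p(36) - p(32) + p(23) + p(18) - p(7) - p(1)
= 614154 + 526823 - 329931 - 239943 + 105558 + 63261 - 17977 - 8349 + 1255 + 385 - 15 - 1
= 715220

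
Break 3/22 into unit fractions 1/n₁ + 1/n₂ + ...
1/8 + 1/88

Greedy algorithm:
3/22: ceiling(22/3) = 8, use 1/8
1/88: ceiling(88/1) = 88, use 1/88
Result: 3/22 = 1/8 + 1/88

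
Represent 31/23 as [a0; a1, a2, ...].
[1; 2, 1, 7]

Euclidean algorithm steps:
31 = 1 × 23 + 8
23 = 2 × 8 + 7
8 = 1 × 7 + 1
7 = 7 × 1 + 0
Continued fraction: [1; 2, 1, 7]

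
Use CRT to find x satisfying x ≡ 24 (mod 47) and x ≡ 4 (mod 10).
24

Using Chinese Remainder Theorem:
M = 47 × 10 = 470
M1 = 10, M2 = 47
y1 = 10^(-1) mod 47 = 33
y2 = 47^(-1) mod 10 = 3
x = (24×10×33 + 4×47×3) mod 470 = 24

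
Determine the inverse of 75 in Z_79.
59

gcd(75, 79) = 1, so the inverse exists.
Extended Euclidean algorithm on (79, 75):
79 = 1 × 75 + 4  ⟹  4 = (1)·79 + (-1)·75
75 = 18 × 4 + 3  ⟹  3 = (-18)·79 + (19)·75
4 = 1 × 3 + 1  ⟹  1 = (19)·79 + (-20)·75
So (-20)·75 ≡ 1 (mod 79), i.e. 75^(-1) ≡ -20 ≡ 59 (mod 79).
Check: 75 × 59 = 4425 ≡ 1 (mod 79)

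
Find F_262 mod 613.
494

Matrix identity: Q^n = [[F_(n+1), F_n], [F_n, F_(n-1)]] with Q = [[1,1],[1,0]].
n = 262 = 100000110₂. Square-and-multiply, entries mod 613:
Q^1 = [[1,1],[1,0]]
Q^2 = (Q^1)² = [[2,1],[1,1]]
Q^4 = (Q^2)² = [[5,3],[3,2]]
Q^8 = (Q^4)² = [[34,21],[21,13]]
Q^16 = (Q^8)² = [[371,374],[374,610]]
Q^32 = (Q^16)² = [[441,320],[320,121]]
Q^65 = (Q^32)²·Q = [[420,189],[189,231]]
Q^131 = (Q^65)²·Q = [[462,23],[23,439]]
Q^262 = (Q^131)² = [[36,494],[494,155]]
F_262 mod 613 = Q^262[0][1] = 494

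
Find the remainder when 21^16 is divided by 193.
108

Repeated squaring. Binary of 16 = 10000.
21^1 ≡ 21 (mod 193); 21^2 ≡ 55 (mod 193); 21^4 ≡ 130 (mod 193); 21^8 ≡ 109 (mod 193); 21^16 ≡ 108 (mod 193)
21^16 = 21^16 ≡ 108 (mod 193)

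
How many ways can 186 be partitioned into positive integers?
1171432692373

p(n) counts ways to write n as a sum of positive integers (order ignored).
Euler's pentagonal recurrence: p(k) = p(k-1) + p(k-2) - p(k-5) - p(k-7) + p(k-12) + p(k-15) - ... (offsets j(3j∓1)/2, signs ++--, p(0)=1, p(<0)=0).
DP table for k = 0..185: p(0)=1, p(1)=1, p(2)=2, p(3)=3, p(4)=5, p(5)=7, p(6)=11, p(7)=15, p(8)=22, p(9)=30, p(10)=42, p(11)=56, p(12)=77, p(13)=101, p(14)=135, p(15)=176, p(16)=231, p(17)=297, p(18)=385, p(19)=490, p(20)=627, p(21)=792, p(22)=1002, p(23)=1255, p(24)=1575, p(25)=1958, p(26)=2436, p(27)=3010, p(28)=3718, p(29)=4565, p(30)=5604, p(31)=6842, p(32)=8349, p(33)=10143, p(34)=12310, p(35)=14883, p(36)=17977, p(37)=21637, p(38)=26015, p(39)=31185, p(40)=37338, p(41)=44583, p(42)=53174, p(43)=63261, p(44)=75175, p(45)=89134, p(46)=105558, p(47)=124754, p(48)=147273, p(49)=173525, p(50)=204226, p(51)=239943, p(52)=281589, p(53)=329931, p(54)=386155, p(55)=451276, p(56)=526823, p(57)=614154, p(58)=715220, p(59)=831820, p(60)=966467, p(61)=1121505, p(62)=1300156, p(63)=1505499, p(64)=1741630, p(65)=2012558, p(66)=2323520, p(67)=2679689, p(68)=3087735, p(69)=3554345, p(70)=4087968, p(71)=4697205, p(72)=5392783, p(73)=6185689, p(74)=7089500, p(75)=8118264, p(76)=9289091, p(77)=10619863, p(78)=12132164, p(79)=13848650, p(80)=15796476, p(81)=18004327, p(82)=20506255, p(83)=23338469, p(84)=26543660, p(85)=30167357, p(86)=34262962, p(87)=38887673, p(88)=44108109, p(89)=49995925, p(90)=56634173, p(91)=64112359, p(92)=72533807, p(93)=82010177, p(94)=92669720, p(95)=104651419, p(96)=118114304, p(97)=133230930, p(98)=150198136, p(99)=169229875, p(100)=190569292, p(101)=214481126, p(102)=241265379, p(103)=271248950, p(104)=304801365, p(105)=342325709, p(106)=384276336, p(107)=431149389, p(108)=483502844, p(109)=541946240, p(110)=607163746, p(111)=679903203, p(112)=761002156, p(113)=851376628, p(114)=952050665, p(115)=1064144451, p(116)=1188908248, p(117)=1327710076, p(118)=1482074143, p(119)=1653668665, p(120)=1844349560, p(121)=2056148051, p(122)=2291320912, p(123)=2552338241, p(124)=2841940500, p(125)=3163127352, p(126)=3519222692, p(127)=3913864295, p(128)=4351078600, p(129)=4835271870, p(130)=5371315400, p(131)=5964539504, p(132)=6620830889, p(133)=7346629512, p(134)=8149040695, p(135)=9035836076, p(136)=10015581680, p(137)=11097645016, p(138)=12292341831, p(139)=13610949895, p(140)=15065878135, p(141)=16670689208, p(142)=18440293320, p(143)=20390982757, p(144)=22540654445, p(145)=24908858009, p(146)=27517052599, p(147)=30388671978, p(148)=33549419497, p(149)=37027355200, p(150)=40853235313, p(151)=45060624582, p(152)=49686288421, p(153)=54770336324, p(154)=60356673280, p(155)=66493182097, p(156)=73232243759, p(157)=80630964769, p(158)=88751778802, p(159)=97662728555, p(160)=107438159466, p(161)=118159068427, p(162)=129913904637, p(163)=142798995930, p(164)=156919475295, p(165)=172389800255, p(166)=189334822579, p(167)=207890420102, p(168)=228204732751, p(169)=250438925115, p(170)=274768617130, p(171)=301384802048, p(172)=330495499613, p(173)=362326859895, p(174)=397125074750, p(175)=435157697830, p(176)=476715857290, p(177)=522115831195, p(178)=571701605655, p(179)=625846753120, p(180)=684957390936, p(181)=749474411781, p(182)=819876908323, p(183)=896684817527, p(184)=980462880430, p(185)=1071823774337.
Final step: p(186) = p(185) + p(184) - p(181) - p(179) + p(174) + p(171) - p(164) - p(160) + p(151) + p(146) - p(135) - p(129) + p(116) + p(109) - p(94) - p(86) + p(69) + p(60) - p(41) - p(31) + p(10)
= 1071823774337 + 980462880430 - 749474411781 - 625846753120 + 397125074750 + 301384802048 - 156919475295 - 107438159466 + 45060624582 + 27517052599 - 9035836076 - 4835271870 + 1188908248 + 541946240 - 92669720 - 34262962 + 3554345 + 966467 - 44583 - 6842 + 42
= 1171432692373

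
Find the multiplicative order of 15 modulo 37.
36

37 is prime, so ord(15) divides φ(37) = 36.
Divisors of 36: 1, 2, 3, 4, 6, 9, 12, 18, 36.
Repeated squaring: 15^1 ≡ 15, 15^2 ≡ 3, 15^4 ≡ 9, 15^8 ≡ 7, 15^16 ≡ 12, 15^32 ≡ 33 (mod 37).
Test 15^d mod 37 for each divisor d in increasing order:
15^1 ≡ 15
15^2 ≡ 3
15^3 = 15^2·15^1 ≡ 8
15^4 ≡ 9
15^6 = 15^4·15^2 ≡ 27
15^9 = 15^8·15^1 ≡ 31
15^12 = 15^8·15^4 ≡ 26
15^18 = 15^16·15^2 ≡ 36
15^36 = 15^32·15^4 ≡ 1  ← first divisor giving 1
The order is 36.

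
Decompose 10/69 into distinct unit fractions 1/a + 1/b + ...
1/7 + 1/483

Greedy algorithm:
10/69: ceiling(69/10) = 7, use 1/7
1/483: ceiling(483/1) = 483, use 1/483
Result: 10/69 = 1/7 + 1/483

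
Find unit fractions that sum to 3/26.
1/9 + 1/234

Greedy algorithm:
3/26: ceiling(26/3) = 9, use 1/9
1/234: ceiling(234/1) = 234, use 1/234
Result: 3/26 = 1/9 + 1/234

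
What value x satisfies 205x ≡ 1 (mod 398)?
365

gcd(205, 398) = 1, so the inverse exists.
Extended Euclidean algorithm on (398, 205):
398 = 1 × 205 + 193  ⟹  193 = (1)·398 + (-1)·205
205 = 1 × 193 + 12  ⟹  12 = (-1)·398 + (2)·205
193 = 16 × 12 + 1  ⟹  1 = (17)·398 + (-33)·205
So (-33)·205 ≡ 1 (mod 398), i.e. 205^(-1) ≡ -33 ≡ 365 (mod 398).
Check: 205 × 365 = 74825 ≡ 1 (mod 398)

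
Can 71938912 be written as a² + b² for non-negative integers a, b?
Not possible

Factorization: 71938912 = 2^5 × 131^3
By Fermat: n is sum of two squares iff every prime p ≡ 3 (mod 4) appears to even power.
Prime(s) ≡ 3 (mod 4) with odd exponent: [(131, 3)]
Therefore 71938912 cannot be expressed as a² + b².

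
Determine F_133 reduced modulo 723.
8

Matrix identity: Q^n = [[F_(n+1), F_n], [F_n, F_(n-1)]] with Q = [[1,1],[1,0]].
n = 133 = 10000101₂. Square-and-multiply, entries mod 723:
Q^1 = [[1,1],[1,0]]
Q^2 = (Q^1)² = [[2,1],[1,1]]
Q^4 = (Q^2)² = [[5,3],[3,2]]
Q^8 = (Q^4)² = [[34,21],[21,13]]
Q^16 = (Q^8)² = [[151,264],[264,610]]
Q^33 = (Q^16)²·Q = [[586,676],[676,633]]
Q^66 = (Q^33)² = [[11,547],[547,187]]
Q^133 = (Q^66)²·Q = [[587,8],[8,579]]
F_133 mod 723 = Q^133[0][1] = 8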